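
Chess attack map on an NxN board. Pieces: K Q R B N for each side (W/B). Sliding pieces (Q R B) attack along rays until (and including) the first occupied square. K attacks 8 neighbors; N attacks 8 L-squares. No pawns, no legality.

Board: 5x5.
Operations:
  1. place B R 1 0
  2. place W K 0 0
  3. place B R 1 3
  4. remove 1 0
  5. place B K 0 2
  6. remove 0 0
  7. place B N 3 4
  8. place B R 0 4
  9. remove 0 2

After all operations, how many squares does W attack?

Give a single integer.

Op 1: place BR@(1,0)
Op 2: place WK@(0,0)
Op 3: place BR@(1,3)
Op 4: remove (1,0)
Op 5: place BK@(0,2)
Op 6: remove (0,0)
Op 7: place BN@(3,4)
Op 8: place BR@(0,4)
Op 9: remove (0,2)
Per-piece attacks for W:
Union (0 distinct): (none)

Answer: 0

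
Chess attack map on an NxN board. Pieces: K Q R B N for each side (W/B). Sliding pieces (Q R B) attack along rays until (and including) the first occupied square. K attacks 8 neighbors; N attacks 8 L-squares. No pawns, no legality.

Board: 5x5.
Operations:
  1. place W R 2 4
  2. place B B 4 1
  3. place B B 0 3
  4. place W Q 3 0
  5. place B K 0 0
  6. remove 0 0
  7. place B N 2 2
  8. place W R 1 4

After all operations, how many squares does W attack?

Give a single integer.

Answer: 20

Derivation:
Op 1: place WR@(2,4)
Op 2: place BB@(4,1)
Op 3: place BB@(0,3)
Op 4: place WQ@(3,0)
Op 5: place BK@(0,0)
Op 6: remove (0,0)
Op 7: place BN@(2,2)
Op 8: place WR@(1,4)
Per-piece attacks for W:
  WR@(1,4): attacks (1,3) (1,2) (1,1) (1,0) (2,4) (0,4) [ray(1,0) blocked at (2,4)]
  WR@(2,4): attacks (2,3) (2,2) (3,4) (4,4) (1,4) [ray(0,-1) blocked at (2,2); ray(-1,0) blocked at (1,4)]
  WQ@(3,0): attacks (3,1) (3,2) (3,3) (3,4) (4,0) (2,0) (1,0) (0,0) (4,1) (2,1) (1,2) (0,3) [ray(1,1) blocked at (4,1); ray(-1,1) blocked at (0,3)]
Union (20 distinct): (0,0) (0,3) (0,4) (1,0) (1,1) (1,2) (1,3) (1,4) (2,0) (2,1) (2,2) (2,3) (2,4) (3,1) (3,2) (3,3) (3,4) (4,0) (4,1) (4,4)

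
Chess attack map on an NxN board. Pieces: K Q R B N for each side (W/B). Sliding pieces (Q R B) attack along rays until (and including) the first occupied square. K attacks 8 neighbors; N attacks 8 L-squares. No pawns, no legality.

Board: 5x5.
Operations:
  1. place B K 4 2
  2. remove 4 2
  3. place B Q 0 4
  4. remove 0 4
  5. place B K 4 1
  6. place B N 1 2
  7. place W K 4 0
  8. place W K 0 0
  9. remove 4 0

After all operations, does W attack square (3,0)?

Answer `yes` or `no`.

Op 1: place BK@(4,2)
Op 2: remove (4,2)
Op 3: place BQ@(0,4)
Op 4: remove (0,4)
Op 5: place BK@(4,1)
Op 6: place BN@(1,2)
Op 7: place WK@(4,0)
Op 8: place WK@(0,0)
Op 9: remove (4,0)
Per-piece attacks for W:
  WK@(0,0): attacks (0,1) (1,0) (1,1)
W attacks (3,0): no

Answer: no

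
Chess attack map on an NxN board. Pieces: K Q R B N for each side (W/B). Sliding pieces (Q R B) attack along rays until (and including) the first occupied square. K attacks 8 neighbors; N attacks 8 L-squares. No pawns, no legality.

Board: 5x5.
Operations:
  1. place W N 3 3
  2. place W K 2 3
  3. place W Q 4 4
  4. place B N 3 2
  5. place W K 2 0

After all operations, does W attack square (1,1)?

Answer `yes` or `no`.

Answer: yes

Derivation:
Op 1: place WN@(3,3)
Op 2: place WK@(2,3)
Op 3: place WQ@(4,4)
Op 4: place BN@(3,2)
Op 5: place WK@(2,0)
Per-piece attacks for W:
  WK@(2,0): attacks (2,1) (3,0) (1,0) (3,1) (1,1)
  WK@(2,3): attacks (2,4) (2,2) (3,3) (1,3) (3,4) (3,2) (1,4) (1,2)
  WN@(3,3): attacks (1,4) (4,1) (2,1) (1,2)
  WQ@(4,4): attacks (4,3) (4,2) (4,1) (4,0) (3,4) (2,4) (1,4) (0,4) (3,3) [ray(-1,-1) blocked at (3,3)]
W attacks (1,1): yes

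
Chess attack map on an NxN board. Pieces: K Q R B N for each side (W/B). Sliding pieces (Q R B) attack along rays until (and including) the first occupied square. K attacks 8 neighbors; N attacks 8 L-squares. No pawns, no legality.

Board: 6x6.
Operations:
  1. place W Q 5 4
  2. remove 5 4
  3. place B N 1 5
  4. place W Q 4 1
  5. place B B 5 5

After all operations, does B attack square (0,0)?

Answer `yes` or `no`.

Answer: yes

Derivation:
Op 1: place WQ@(5,4)
Op 2: remove (5,4)
Op 3: place BN@(1,5)
Op 4: place WQ@(4,1)
Op 5: place BB@(5,5)
Per-piece attacks for B:
  BN@(1,5): attacks (2,3) (3,4) (0,3)
  BB@(5,5): attacks (4,4) (3,3) (2,2) (1,1) (0,0)
B attacks (0,0): yes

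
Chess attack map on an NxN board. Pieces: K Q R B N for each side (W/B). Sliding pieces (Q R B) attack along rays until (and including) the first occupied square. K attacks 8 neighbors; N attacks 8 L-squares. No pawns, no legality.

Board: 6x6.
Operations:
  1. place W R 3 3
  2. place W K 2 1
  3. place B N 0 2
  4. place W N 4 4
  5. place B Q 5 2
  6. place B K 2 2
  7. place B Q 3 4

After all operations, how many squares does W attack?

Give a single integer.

Answer: 16

Derivation:
Op 1: place WR@(3,3)
Op 2: place WK@(2,1)
Op 3: place BN@(0,2)
Op 4: place WN@(4,4)
Op 5: place BQ@(5,2)
Op 6: place BK@(2,2)
Op 7: place BQ@(3,4)
Per-piece attacks for W:
  WK@(2,1): attacks (2,2) (2,0) (3,1) (1,1) (3,2) (3,0) (1,2) (1,0)
  WR@(3,3): attacks (3,4) (3,2) (3,1) (3,0) (4,3) (5,3) (2,3) (1,3) (0,3) [ray(0,1) blocked at (3,4)]
  WN@(4,4): attacks (2,5) (5,2) (3,2) (2,3)
Union (16 distinct): (0,3) (1,0) (1,1) (1,2) (1,3) (2,0) (2,2) (2,3) (2,5) (3,0) (3,1) (3,2) (3,4) (4,3) (5,2) (5,3)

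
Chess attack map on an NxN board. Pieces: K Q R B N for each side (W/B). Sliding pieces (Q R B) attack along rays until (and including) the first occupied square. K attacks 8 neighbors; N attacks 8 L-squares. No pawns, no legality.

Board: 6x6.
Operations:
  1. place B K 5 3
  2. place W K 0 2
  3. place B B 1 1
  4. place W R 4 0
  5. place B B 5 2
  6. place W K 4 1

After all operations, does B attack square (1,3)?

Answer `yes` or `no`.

Answer: no

Derivation:
Op 1: place BK@(5,3)
Op 2: place WK@(0,2)
Op 3: place BB@(1,1)
Op 4: place WR@(4,0)
Op 5: place BB@(5,2)
Op 6: place WK@(4,1)
Per-piece attacks for B:
  BB@(1,1): attacks (2,2) (3,3) (4,4) (5,5) (2,0) (0,2) (0,0) [ray(-1,1) blocked at (0,2)]
  BB@(5,2): attacks (4,3) (3,4) (2,5) (4,1) [ray(-1,-1) blocked at (4,1)]
  BK@(5,3): attacks (5,4) (5,2) (4,3) (4,4) (4,2)
B attacks (1,3): no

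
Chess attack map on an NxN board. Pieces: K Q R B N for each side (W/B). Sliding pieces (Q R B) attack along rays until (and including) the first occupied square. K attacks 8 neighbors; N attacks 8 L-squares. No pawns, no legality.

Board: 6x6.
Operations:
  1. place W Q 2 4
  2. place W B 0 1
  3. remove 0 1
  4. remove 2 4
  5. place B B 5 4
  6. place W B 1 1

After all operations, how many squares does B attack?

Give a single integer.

Op 1: place WQ@(2,4)
Op 2: place WB@(0,1)
Op 3: remove (0,1)
Op 4: remove (2,4)
Op 5: place BB@(5,4)
Op 6: place WB@(1,1)
Per-piece attacks for B:
  BB@(5,4): attacks (4,5) (4,3) (3,2) (2,1) (1,0)
Union (5 distinct): (1,0) (2,1) (3,2) (4,3) (4,5)

Answer: 5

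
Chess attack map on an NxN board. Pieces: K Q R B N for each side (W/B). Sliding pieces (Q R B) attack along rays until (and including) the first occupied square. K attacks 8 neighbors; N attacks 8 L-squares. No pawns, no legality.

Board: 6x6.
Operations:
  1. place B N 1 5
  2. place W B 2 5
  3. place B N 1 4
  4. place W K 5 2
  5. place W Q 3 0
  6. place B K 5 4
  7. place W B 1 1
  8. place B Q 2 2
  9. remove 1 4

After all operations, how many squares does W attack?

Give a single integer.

Op 1: place BN@(1,5)
Op 2: place WB@(2,5)
Op 3: place BN@(1,4)
Op 4: place WK@(5,2)
Op 5: place WQ@(3,0)
Op 6: place BK@(5,4)
Op 7: place WB@(1,1)
Op 8: place BQ@(2,2)
Op 9: remove (1,4)
Per-piece attacks for W:
  WB@(1,1): attacks (2,2) (2,0) (0,2) (0,0) [ray(1,1) blocked at (2,2)]
  WB@(2,5): attacks (3,4) (4,3) (5,2) (1,4) (0,3) [ray(1,-1) blocked at (5,2)]
  WQ@(3,0): attacks (3,1) (3,2) (3,3) (3,4) (3,5) (4,0) (5,0) (2,0) (1,0) (0,0) (4,1) (5,2) (2,1) (1,2) (0,3) [ray(1,1) blocked at (5,2)]
  WK@(5,2): attacks (5,3) (5,1) (4,2) (4,3) (4,1)
Union (22 distinct): (0,0) (0,2) (0,3) (1,0) (1,2) (1,4) (2,0) (2,1) (2,2) (3,1) (3,2) (3,3) (3,4) (3,5) (4,0) (4,1) (4,2) (4,3) (5,0) (5,1) (5,2) (5,3)

Answer: 22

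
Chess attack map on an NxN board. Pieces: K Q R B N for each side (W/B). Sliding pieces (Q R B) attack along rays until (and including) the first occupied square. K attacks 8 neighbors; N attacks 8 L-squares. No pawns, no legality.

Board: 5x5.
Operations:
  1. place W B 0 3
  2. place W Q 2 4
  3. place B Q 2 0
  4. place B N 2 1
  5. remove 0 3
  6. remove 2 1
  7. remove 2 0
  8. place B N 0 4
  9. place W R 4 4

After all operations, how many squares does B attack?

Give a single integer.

Answer: 2

Derivation:
Op 1: place WB@(0,3)
Op 2: place WQ@(2,4)
Op 3: place BQ@(2,0)
Op 4: place BN@(2,1)
Op 5: remove (0,3)
Op 6: remove (2,1)
Op 7: remove (2,0)
Op 8: place BN@(0,4)
Op 9: place WR@(4,4)
Per-piece attacks for B:
  BN@(0,4): attacks (1,2) (2,3)
Union (2 distinct): (1,2) (2,3)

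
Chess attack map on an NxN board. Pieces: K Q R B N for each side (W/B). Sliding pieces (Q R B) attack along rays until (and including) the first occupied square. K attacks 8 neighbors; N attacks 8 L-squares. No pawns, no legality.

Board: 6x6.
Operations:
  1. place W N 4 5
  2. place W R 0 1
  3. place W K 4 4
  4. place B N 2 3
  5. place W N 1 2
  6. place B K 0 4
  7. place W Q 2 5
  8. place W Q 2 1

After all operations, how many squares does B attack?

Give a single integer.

Op 1: place WN@(4,5)
Op 2: place WR@(0,1)
Op 3: place WK@(4,4)
Op 4: place BN@(2,3)
Op 5: place WN@(1,2)
Op 6: place BK@(0,4)
Op 7: place WQ@(2,5)
Op 8: place WQ@(2,1)
Per-piece attacks for B:
  BK@(0,4): attacks (0,5) (0,3) (1,4) (1,5) (1,3)
  BN@(2,3): attacks (3,5) (4,4) (1,5) (0,4) (3,1) (4,2) (1,1) (0,2)
Union (12 distinct): (0,2) (0,3) (0,4) (0,5) (1,1) (1,3) (1,4) (1,5) (3,1) (3,5) (4,2) (4,4)

Answer: 12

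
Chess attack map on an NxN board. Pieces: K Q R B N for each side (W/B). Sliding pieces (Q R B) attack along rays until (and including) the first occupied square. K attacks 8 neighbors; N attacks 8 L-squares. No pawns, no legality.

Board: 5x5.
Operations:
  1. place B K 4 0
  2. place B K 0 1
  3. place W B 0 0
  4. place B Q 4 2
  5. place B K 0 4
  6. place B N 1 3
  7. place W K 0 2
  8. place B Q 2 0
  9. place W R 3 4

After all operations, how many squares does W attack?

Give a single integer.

Op 1: place BK@(4,0)
Op 2: place BK@(0,1)
Op 3: place WB@(0,0)
Op 4: place BQ@(4,2)
Op 5: place BK@(0,4)
Op 6: place BN@(1,3)
Op 7: place WK@(0,2)
Op 8: place BQ@(2,0)
Op 9: place WR@(3,4)
Per-piece attacks for W:
  WB@(0,0): attacks (1,1) (2,2) (3,3) (4,4)
  WK@(0,2): attacks (0,3) (0,1) (1,2) (1,3) (1,1)
  WR@(3,4): attacks (3,3) (3,2) (3,1) (3,0) (4,4) (2,4) (1,4) (0,4) [ray(-1,0) blocked at (0,4)]
Union (14 distinct): (0,1) (0,3) (0,4) (1,1) (1,2) (1,3) (1,4) (2,2) (2,4) (3,0) (3,1) (3,2) (3,3) (4,4)

Answer: 14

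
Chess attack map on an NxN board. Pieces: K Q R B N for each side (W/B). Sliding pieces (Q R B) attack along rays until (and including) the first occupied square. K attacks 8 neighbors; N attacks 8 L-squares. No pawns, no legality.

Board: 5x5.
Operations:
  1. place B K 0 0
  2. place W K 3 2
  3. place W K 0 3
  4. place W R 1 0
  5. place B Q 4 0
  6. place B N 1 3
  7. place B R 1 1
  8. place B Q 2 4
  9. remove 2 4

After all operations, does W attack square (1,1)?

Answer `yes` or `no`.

Op 1: place BK@(0,0)
Op 2: place WK@(3,2)
Op 3: place WK@(0,3)
Op 4: place WR@(1,0)
Op 5: place BQ@(4,0)
Op 6: place BN@(1,3)
Op 7: place BR@(1,1)
Op 8: place BQ@(2,4)
Op 9: remove (2,4)
Per-piece attacks for W:
  WK@(0,3): attacks (0,4) (0,2) (1,3) (1,4) (1,2)
  WR@(1,0): attacks (1,1) (2,0) (3,0) (4,0) (0,0) [ray(0,1) blocked at (1,1); ray(1,0) blocked at (4,0); ray(-1,0) blocked at (0,0)]
  WK@(3,2): attacks (3,3) (3,1) (4,2) (2,2) (4,3) (4,1) (2,3) (2,1)
W attacks (1,1): yes

Answer: yes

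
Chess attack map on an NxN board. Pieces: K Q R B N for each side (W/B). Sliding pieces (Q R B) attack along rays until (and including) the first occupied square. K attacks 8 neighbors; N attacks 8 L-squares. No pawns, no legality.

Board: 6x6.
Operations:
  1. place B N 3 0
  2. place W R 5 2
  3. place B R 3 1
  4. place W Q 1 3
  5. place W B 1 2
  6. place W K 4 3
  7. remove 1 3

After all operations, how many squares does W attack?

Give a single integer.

Op 1: place BN@(3,0)
Op 2: place WR@(5,2)
Op 3: place BR@(3,1)
Op 4: place WQ@(1,3)
Op 5: place WB@(1,2)
Op 6: place WK@(4,3)
Op 7: remove (1,3)
Per-piece attacks for W:
  WB@(1,2): attacks (2,3) (3,4) (4,5) (2,1) (3,0) (0,3) (0,1) [ray(1,-1) blocked at (3,0)]
  WK@(4,3): attacks (4,4) (4,2) (5,3) (3,3) (5,4) (5,2) (3,4) (3,2)
  WR@(5,2): attacks (5,3) (5,4) (5,5) (5,1) (5,0) (4,2) (3,2) (2,2) (1,2) [ray(-1,0) blocked at (1,2)]
Union (19 distinct): (0,1) (0,3) (1,2) (2,1) (2,2) (2,3) (3,0) (3,2) (3,3) (3,4) (4,2) (4,4) (4,5) (5,0) (5,1) (5,2) (5,3) (5,4) (5,5)

Answer: 19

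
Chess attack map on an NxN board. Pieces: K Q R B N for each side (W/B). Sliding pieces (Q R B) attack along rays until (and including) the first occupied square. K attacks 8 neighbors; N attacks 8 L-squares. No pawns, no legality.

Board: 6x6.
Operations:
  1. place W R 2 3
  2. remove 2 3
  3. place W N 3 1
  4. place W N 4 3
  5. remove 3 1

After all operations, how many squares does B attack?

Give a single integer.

Op 1: place WR@(2,3)
Op 2: remove (2,3)
Op 3: place WN@(3,1)
Op 4: place WN@(4,3)
Op 5: remove (3,1)
Per-piece attacks for B:
Union (0 distinct): (none)

Answer: 0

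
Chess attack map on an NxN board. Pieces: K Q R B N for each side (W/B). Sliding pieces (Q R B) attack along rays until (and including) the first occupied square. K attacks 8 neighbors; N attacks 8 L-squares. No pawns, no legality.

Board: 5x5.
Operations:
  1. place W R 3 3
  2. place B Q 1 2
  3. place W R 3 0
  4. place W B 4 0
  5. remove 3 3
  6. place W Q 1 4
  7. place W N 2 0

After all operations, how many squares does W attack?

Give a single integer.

Op 1: place WR@(3,3)
Op 2: place BQ@(1,2)
Op 3: place WR@(3,0)
Op 4: place WB@(4,0)
Op 5: remove (3,3)
Op 6: place WQ@(1,4)
Op 7: place WN@(2,0)
Per-piece attacks for W:
  WQ@(1,4): attacks (1,3) (1,2) (2,4) (3,4) (4,4) (0,4) (2,3) (3,2) (4,1) (0,3) [ray(0,-1) blocked at (1,2)]
  WN@(2,0): attacks (3,2) (4,1) (1,2) (0,1)
  WR@(3,0): attacks (3,1) (3,2) (3,3) (3,4) (4,0) (2,0) [ray(1,0) blocked at (4,0); ray(-1,0) blocked at (2,0)]
  WB@(4,0): attacks (3,1) (2,2) (1,3) (0,4)
Union (16 distinct): (0,1) (0,3) (0,4) (1,2) (1,3) (2,0) (2,2) (2,3) (2,4) (3,1) (3,2) (3,3) (3,4) (4,0) (4,1) (4,4)

Answer: 16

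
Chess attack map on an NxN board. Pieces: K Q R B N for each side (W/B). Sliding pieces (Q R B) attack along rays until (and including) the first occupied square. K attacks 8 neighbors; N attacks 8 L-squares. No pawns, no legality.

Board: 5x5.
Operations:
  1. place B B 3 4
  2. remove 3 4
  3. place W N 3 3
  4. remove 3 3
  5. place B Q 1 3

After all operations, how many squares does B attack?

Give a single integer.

Answer: 14

Derivation:
Op 1: place BB@(3,4)
Op 2: remove (3,4)
Op 3: place WN@(3,3)
Op 4: remove (3,3)
Op 5: place BQ@(1,3)
Per-piece attacks for B:
  BQ@(1,3): attacks (1,4) (1,2) (1,1) (1,0) (2,3) (3,3) (4,3) (0,3) (2,4) (2,2) (3,1) (4,0) (0,4) (0,2)
Union (14 distinct): (0,2) (0,3) (0,4) (1,0) (1,1) (1,2) (1,4) (2,2) (2,3) (2,4) (3,1) (3,3) (4,0) (4,3)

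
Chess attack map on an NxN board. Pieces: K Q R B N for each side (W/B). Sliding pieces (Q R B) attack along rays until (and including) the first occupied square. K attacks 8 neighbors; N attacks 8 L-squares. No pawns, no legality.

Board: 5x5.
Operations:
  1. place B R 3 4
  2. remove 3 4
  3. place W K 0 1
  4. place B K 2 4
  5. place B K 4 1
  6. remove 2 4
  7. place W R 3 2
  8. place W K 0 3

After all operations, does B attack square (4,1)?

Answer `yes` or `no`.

Answer: no

Derivation:
Op 1: place BR@(3,4)
Op 2: remove (3,4)
Op 3: place WK@(0,1)
Op 4: place BK@(2,4)
Op 5: place BK@(4,1)
Op 6: remove (2,4)
Op 7: place WR@(3,2)
Op 8: place WK@(0,3)
Per-piece attacks for B:
  BK@(4,1): attacks (4,2) (4,0) (3,1) (3,2) (3,0)
B attacks (4,1): no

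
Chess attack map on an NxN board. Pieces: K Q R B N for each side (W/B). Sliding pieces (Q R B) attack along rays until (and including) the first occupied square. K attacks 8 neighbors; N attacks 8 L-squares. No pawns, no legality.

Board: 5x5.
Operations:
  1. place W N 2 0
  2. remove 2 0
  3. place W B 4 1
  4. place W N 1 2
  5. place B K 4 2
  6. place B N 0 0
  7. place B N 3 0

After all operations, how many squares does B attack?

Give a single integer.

Op 1: place WN@(2,0)
Op 2: remove (2,0)
Op 3: place WB@(4,1)
Op 4: place WN@(1,2)
Op 5: place BK@(4,2)
Op 6: place BN@(0,0)
Op 7: place BN@(3,0)
Per-piece attacks for B:
  BN@(0,0): attacks (1,2) (2,1)
  BN@(3,0): attacks (4,2) (2,2) (1,1)
  BK@(4,2): attacks (4,3) (4,1) (3,2) (3,3) (3,1)
Union (10 distinct): (1,1) (1,2) (2,1) (2,2) (3,1) (3,2) (3,3) (4,1) (4,2) (4,3)

Answer: 10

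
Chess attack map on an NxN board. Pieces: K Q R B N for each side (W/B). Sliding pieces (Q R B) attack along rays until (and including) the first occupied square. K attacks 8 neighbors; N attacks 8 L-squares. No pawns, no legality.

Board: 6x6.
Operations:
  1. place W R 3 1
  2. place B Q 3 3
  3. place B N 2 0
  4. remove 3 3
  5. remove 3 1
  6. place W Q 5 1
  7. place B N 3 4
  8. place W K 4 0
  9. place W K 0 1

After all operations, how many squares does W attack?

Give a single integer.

Answer: 21

Derivation:
Op 1: place WR@(3,1)
Op 2: place BQ@(3,3)
Op 3: place BN@(2,0)
Op 4: remove (3,3)
Op 5: remove (3,1)
Op 6: place WQ@(5,1)
Op 7: place BN@(3,4)
Op 8: place WK@(4,0)
Op 9: place WK@(0,1)
Per-piece attacks for W:
  WK@(0,1): attacks (0,2) (0,0) (1,1) (1,2) (1,0)
  WK@(4,0): attacks (4,1) (5,0) (3,0) (5,1) (3,1)
  WQ@(5,1): attacks (5,2) (5,3) (5,4) (5,5) (5,0) (4,1) (3,1) (2,1) (1,1) (0,1) (4,2) (3,3) (2,4) (1,5) (4,0) [ray(-1,0) blocked at (0,1); ray(-1,-1) blocked at (4,0)]
Union (21 distinct): (0,0) (0,1) (0,2) (1,0) (1,1) (1,2) (1,5) (2,1) (2,4) (3,0) (3,1) (3,3) (4,0) (4,1) (4,2) (5,0) (5,1) (5,2) (5,3) (5,4) (5,5)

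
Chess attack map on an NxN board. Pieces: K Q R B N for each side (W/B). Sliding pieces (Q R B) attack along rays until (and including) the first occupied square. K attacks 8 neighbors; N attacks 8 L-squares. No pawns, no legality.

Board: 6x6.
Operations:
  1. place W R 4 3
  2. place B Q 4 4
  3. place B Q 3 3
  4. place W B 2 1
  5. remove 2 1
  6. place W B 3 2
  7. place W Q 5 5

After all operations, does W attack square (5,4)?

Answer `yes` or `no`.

Op 1: place WR@(4,3)
Op 2: place BQ@(4,4)
Op 3: place BQ@(3,3)
Op 4: place WB@(2,1)
Op 5: remove (2,1)
Op 6: place WB@(3,2)
Op 7: place WQ@(5,5)
Per-piece attacks for W:
  WB@(3,2): attacks (4,3) (4,1) (5,0) (2,3) (1,4) (0,5) (2,1) (1,0) [ray(1,1) blocked at (4,3)]
  WR@(4,3): attacks (4,4) (4,2) (4,1) (4,0) (5,3) (3,3) [ray(0,1) blocked at (4,4); ray(-1,0) blocked at (3,3)]
  WQ@(5,5): attacks (5,4) (5,3) (5,2) (5,1) (5,0) (4,5) (3,5) (2,5) (1,5) (0,5) (4,4) [ray(-1,-1) blocked at (4,4)]
W attacks (5,4): yes

Answer: yes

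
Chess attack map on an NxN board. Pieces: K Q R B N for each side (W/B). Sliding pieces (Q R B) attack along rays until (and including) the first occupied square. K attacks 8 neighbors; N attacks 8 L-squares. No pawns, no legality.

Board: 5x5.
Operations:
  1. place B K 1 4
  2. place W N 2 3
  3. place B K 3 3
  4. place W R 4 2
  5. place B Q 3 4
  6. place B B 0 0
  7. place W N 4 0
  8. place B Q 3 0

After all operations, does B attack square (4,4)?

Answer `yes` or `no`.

Answer: yes

Derivation:
Op 1: place BK@(1,4)
Op 2: place WN@(2,3)
Op 3: place BK@(3,3)
Op 4: place WR@(4,2)
Op 5: place BQ@(3,4)
Op 6: place BB@(0,0)
Op 7: place WN@(4,0)
Op 8: place BQ@(3,0)
Per-piece attacks for B:
  BB@(0,0): attacks (1,1) (2,2) (3,3) [ray(1,1) blocked at (3,3)]
  BK@(1,4): attacks (1,3) (2,4) (0,4) (2,3) (0,3)
  BQ@(3,0): attacks (3,1) (3,2) (3,3) (4,0) (2,0) (1,0) (0,0) (4,1) (2,1) (1,2) (0,3) [ray(0,1) blocked at (3,3); ray(1,0) blocked at (4,0); ray(-1,0) blocked at (0,0)]
  BK@(3,3): attacks (3,4) (3,2) (4,3) (2,3) (4,4) (4,2) (2,4) (2,2)
  BQ@(3,4): attacks (3,3) (4,4) (2,4) (1,4) (4,3) (2,3) [ray(0,-1) blocked at (3,3); ray(-1,0) blocked at (1,4); ray(-1,-1) blocked at (2,3)]
B attacks (4,4): yes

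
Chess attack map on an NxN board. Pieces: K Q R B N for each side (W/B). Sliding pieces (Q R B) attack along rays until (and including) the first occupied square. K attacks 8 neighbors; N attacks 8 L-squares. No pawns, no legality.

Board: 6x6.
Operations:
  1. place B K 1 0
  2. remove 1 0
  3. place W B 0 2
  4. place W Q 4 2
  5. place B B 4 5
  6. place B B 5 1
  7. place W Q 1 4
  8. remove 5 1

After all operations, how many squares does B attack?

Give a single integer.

Answer: 5

Derivation:
Op 1: place BK@(1,0)
Op 2: remove (1,0)
Op 3: place WB@(0,2)
Op 4: place WQ@(4,2)
Op 5: place BB@(4,5)
Op 6: place BB@(5,1)
Op 7: place WQ@(1,4)
Op 8: remove (5,1)
Per-piece attacks for B:
  BB@(4,5): attacks (5,4) (3,4) (2,3) (1,2) (0,1)
Union (5 distinct): (0,1) (1,2) (2,3) (3,4) (5,4)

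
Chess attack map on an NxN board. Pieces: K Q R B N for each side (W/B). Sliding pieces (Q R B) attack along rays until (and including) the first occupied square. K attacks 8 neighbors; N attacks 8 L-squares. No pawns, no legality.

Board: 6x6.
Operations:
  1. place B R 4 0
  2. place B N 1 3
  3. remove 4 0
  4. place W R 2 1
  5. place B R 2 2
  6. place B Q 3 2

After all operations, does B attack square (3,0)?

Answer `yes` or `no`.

Answer: yes

Derivation:
Op 1: place BR@(4,0)
Op 2: place BN@(1,3)
Op 3: remove (4,0)
Op 4: place WR@(2,1)
Op 5: place BR@(2,2)
Op 6: place BQ@(3,2)
Per-piece attacks for B:
  BN@(1,3): attacks (2,5) (3,4) (0,5) (2,1) (3,2) (0,1)
  BR@(2,2): attacks (2,3) (2,4) (2,5) (2,1) (3,2) (1,2) (0,2) [ray(0,-1) blocked at (2,1); ray(1,0) blocked at (3,2)]
  BQ@(3,2): attacks (3,3) (3,4) (3,5) (3,1) (3,0) (4,2) (5,2) (2,2) (4,3) (5,4) (4,1) (5,0) (2,3) (1,4) (0,5) (2,1) [ray(-1,0) blocked at (2,2); ray(-1,-1) blocked at (2,1)]
B attacks (3,0): yes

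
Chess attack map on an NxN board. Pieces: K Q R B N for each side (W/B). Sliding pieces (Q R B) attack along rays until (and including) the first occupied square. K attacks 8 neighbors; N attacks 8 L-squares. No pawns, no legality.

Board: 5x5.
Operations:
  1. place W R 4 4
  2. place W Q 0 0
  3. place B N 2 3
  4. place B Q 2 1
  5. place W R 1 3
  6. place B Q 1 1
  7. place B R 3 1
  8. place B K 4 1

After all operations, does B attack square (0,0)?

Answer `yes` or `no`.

Op 1: place WR@(4,4)
Op 2: place WQ@(0,0)
Op 3: place BN@(2,3)
Op 4: place BQ@(2,1)
Op 5: place WR@(1,3)
Op 6: place BQ@(1,1)
Op 7: place BR@(3,1)
Op 8: place BK@(4,1)
Per-piece attacks for B:
  BQ@(1,1): attacks (1,2) (1,3) (1,0) (2,1) (0,1) (2,2) (3,3) (4,4) (2,0) (0,2) (0,0) [ray(0,1) blocked at (1,3); ray(1,0) blocked at (2,1); ray(1,1) blocked at (4,4); ray(-1,-1) blocked at (0,0)]
  BQ@(2,1): attacks (2,2) (2,3) (2,0) (3,1) (1,1) (3,2) (4,3) (3,0) (1,2) (0,3) (1,0) [ray(0,1) blocked at (2,3); ray(1,0) blocked at (3,1); ray(-1,0) blocked at (1,1)]
  BN@(2,3): attacks (4,4) (0,4) (3,1) (4,2) (1,1) (0,2)
  BR@(3,1): attacks (3,2) (3,3) (3,4) (3,0) (4,1) (2,1) [ray(1,0) blocked at (4,1); ray(-1,0) blocked at (2,1)]
  BK@(4,1): attacks (4,2) (4,0) (3,1) (3,2) (3,0)
B attacks (0,0): yes

Answer: yes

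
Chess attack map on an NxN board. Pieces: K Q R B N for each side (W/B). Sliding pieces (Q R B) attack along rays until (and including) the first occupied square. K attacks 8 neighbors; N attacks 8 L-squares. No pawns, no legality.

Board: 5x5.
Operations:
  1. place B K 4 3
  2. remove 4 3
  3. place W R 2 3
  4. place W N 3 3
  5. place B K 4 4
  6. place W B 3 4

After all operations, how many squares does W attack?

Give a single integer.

Answer: 12

Derivation:
Op 1: place BK@(4,3)
Op 2: remove (4,3)
Op 3: place WR@(2,3)
Op 4: place WN@(3,3)
Op 5: place BK@(4,4)
Op 6: place WB@(3,4)
Per-piece attacks for W:
  WR@(2,3): attacks (2,4) (2,2) (2,1) (2,0) (3,3) (1,3) (0,3) [ray(1,0) blocked at (3,3)]
  WN@(3,3): attacks (1,4) (4,1) (2,1) (1,2)
  WB@(3,4): attacks (4,3) (2,3) [ray(-1,-1) blocked at (2,3)]
Union (12 distinct): (0,3) (1,2) (1,3) (1,4) (2,0) (2,1) (2,2) (2,3) (2,4) (3,3) (4,1) (4,3)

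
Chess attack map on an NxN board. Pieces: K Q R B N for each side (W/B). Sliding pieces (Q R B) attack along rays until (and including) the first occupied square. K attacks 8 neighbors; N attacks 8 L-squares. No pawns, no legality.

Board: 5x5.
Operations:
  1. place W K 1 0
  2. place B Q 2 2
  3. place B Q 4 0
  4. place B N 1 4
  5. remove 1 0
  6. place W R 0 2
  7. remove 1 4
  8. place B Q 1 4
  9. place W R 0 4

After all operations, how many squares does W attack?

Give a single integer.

Op 1: place WK@(1,0)
Op 2: place BQ@(2,2)
Op 3: place BQ@(4,0)
Op 4: place BN@(1,4)
Op 5: remove (1,0)
Op 6: place WR@(0,2)
Op 7: remove (1,4)
Op 8: place BQ@(1,4)
Op 9: place WR@(0,4)
Per-piece attacks for W:
  WR@(0,2): attacks (0,3) (0,4) (0,1) (0,0) (1,2) (2,2) [ray(0,1) blocked at (0,4); ray(1,0) blocked at (2,2)]
  WR@(0,4): attacks (0,3) (0,2) (1,4) [ray(0,-1) blocked at (0,2); ray(1,0) blocked at (1,4)]
Union (8 distinct): (0,0) (0,1) (0,2) (0,3) (0,4) (1,2) (1,4) (2,2)

Answer: 8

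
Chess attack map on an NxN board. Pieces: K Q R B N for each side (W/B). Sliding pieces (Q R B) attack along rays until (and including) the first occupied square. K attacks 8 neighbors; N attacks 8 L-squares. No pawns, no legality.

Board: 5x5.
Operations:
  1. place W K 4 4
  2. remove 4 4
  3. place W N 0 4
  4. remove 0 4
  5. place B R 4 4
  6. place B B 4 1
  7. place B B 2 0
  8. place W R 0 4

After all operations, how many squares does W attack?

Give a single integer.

Answer: 8

Derivation:
Op 1: place WK@(4,4)
Op 2: remove (4,4)
Op 3: place WN@(0,4)
Op 4: remove (0,4)
Op 5: place BR@(4,4)
Op 6: place BB@(4,1)
Op 7: place BB@(2,0)
Op 8: place WR@(0,4)
Per-piece attacks for W:
  WR@(0,4): attacks (0,3) (0,2) (0,1) (0,0) (1,4) (2,4) (3,4) (4,4) [ray(1,0) blocked at (4,4)]
Union (8 distinct): (0,0) (0,1) (0,2) (0,3) (1,4) (2,4) (3,4) (4,4)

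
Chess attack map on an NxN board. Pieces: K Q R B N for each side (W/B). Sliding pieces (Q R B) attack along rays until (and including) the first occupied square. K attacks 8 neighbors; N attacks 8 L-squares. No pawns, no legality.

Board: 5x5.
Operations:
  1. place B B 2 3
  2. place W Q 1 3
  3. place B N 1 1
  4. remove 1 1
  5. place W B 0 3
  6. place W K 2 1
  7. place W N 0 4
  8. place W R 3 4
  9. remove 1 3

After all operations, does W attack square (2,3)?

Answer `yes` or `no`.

Answer: yes

Derivation:
Op 1: place BB@(2,3)
Op 2: place WQ@(1,3)
Op 3: place BN@(1,1)
Op 4: remove (1,1)
Op 5: place WB@(0,3)
Op 6: place WK@(2,1)
Op 7: place WN@(0,4)
Op 8: place WR@(3,4)
Op 9: remove (1,3)
Per-piece attacks for W:
  WB@(0,3): attacks (1,4) (1,2) (2,1) [ray(1,-1) blocked at (2,1)]
  WN@(0,4): attacks (1,2) (2,3)
  WK@(2,1): attacks (2,2) (2,0) (3,1) (1,1) (3,2) (3,0) (1,2) (1,0)
  WR@(3,4): attacks (3,3) (3,2) (3,1) (3,0) (4,4) (2,4) (1,4) (0,4) [ray(-1,0) blocked at (0,4)]
W attacks (2,3): yes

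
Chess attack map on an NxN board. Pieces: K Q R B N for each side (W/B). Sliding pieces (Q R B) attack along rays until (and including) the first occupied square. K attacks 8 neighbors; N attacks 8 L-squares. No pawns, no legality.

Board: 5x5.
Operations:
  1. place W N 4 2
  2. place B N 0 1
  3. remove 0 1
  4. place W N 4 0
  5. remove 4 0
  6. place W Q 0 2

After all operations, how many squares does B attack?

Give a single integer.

Answer: 0

Derivation:
Op 1: place WN@(4,2)
Op 2: place BN@(0,1)
Op 3: remove (0,1)
Op 4: place WN@(4,0)
Op 5: remove (4,0)
Op 6: place WQ@(0,2)
Per-piece attacks for B:
Union (0 distinct): (none)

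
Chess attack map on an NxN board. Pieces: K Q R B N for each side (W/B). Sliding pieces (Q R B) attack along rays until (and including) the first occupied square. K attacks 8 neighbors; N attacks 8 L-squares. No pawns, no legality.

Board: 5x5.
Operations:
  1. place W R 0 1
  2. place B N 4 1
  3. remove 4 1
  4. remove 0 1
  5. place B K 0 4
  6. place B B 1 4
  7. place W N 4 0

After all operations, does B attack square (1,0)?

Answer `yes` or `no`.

Op 1: place WR@(0,1)
Op 2: place BN@(4,1)
Op 3: remove (4,1)
Op 4: remove (0,1)
Op 5: place BK@(0,4)
Op 6: place BB@(1,4)
Op 7: place WN@(4,0)
Per-piece attacks for B:
  BK@(0,4): attacks (0,3) (1,4) (1,3)
  BB@(1,4): attacks (2,3) (3,2) (4,1) (0,3)
B attacks (1,0): no

Answer: no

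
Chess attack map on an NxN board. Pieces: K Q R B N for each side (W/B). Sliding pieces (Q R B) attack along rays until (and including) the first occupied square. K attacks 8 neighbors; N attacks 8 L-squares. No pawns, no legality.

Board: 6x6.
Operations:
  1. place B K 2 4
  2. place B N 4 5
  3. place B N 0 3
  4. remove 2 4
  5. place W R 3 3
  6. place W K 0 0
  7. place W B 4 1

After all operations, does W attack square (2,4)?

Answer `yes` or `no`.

Op 1: place BK@(2,4)
Op 2: place BN@(4,5)
Op 3: place BN@(0,3)
Op 4: remove (2,4)
Op 5: place WR@(3,3)
Op 6: place WK@(0,0)
Op 7: place WB@(4,1)
Per-piece attacks for W:
  WK@(0,0): attacks (0,1) (1,0) (1,1)
  WR@(3,3): attacks (3,4) (3,5) (3,2) (3,1) (3,0) (4,3) (5,3) (2,3) (1,3) (0,3) [ray(-1,0) blocked at (0,3)]
  WB@(4,1): attacks (5,2) (5,0) (3,2) (2,3) (1,4) (0,5) (3,0)
W attacks (2,4): no

Answer: no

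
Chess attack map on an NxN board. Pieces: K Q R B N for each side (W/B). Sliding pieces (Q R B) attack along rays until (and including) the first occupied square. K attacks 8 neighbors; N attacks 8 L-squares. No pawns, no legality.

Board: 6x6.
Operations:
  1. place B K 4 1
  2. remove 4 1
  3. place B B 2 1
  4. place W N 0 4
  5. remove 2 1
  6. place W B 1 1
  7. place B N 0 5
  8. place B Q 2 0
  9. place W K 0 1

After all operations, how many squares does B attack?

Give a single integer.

Op 1: place BK@(4,1)
Op 2: remove (4,1)
Op 3: place BB@(2,1)
Op 4: place WN@(0,4)
Op 5: remove (2,1)
Op 6: place WB@(1,1)
Op 7: place BN@(0,5)
Op 8: place BQ@(2,0)
Op 9: place WK@(0,1)
Per-piece attacks for B:
  BN@(0,5): attacks (1,3) (2,4)
  BQ@(2,0): attacks (2,1) (2,2) (2,3) (2,4) (2,5) (3,0) (4,0) (5,0) (1,0) (0,0) (3,1) (4,2) (5,3) (1,1) [ray(-1,1) blocked at (1,1)]
Union (15 distinct): (0,0) (1,0) (1,1) (1,3) (2,1) (2,2) (2,3) (2,4) (2,5) (3,0) (3,1) (4,0) (4,2) (5,0) (5,3)

Answer: 15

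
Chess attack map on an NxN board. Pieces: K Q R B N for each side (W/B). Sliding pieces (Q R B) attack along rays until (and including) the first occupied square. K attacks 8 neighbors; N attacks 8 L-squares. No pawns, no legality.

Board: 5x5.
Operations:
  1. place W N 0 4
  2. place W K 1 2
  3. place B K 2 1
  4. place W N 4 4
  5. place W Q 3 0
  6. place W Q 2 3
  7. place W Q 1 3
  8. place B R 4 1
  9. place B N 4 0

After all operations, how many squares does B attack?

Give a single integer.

Answer: 13

Derivation:
Op 1: place WN@(0,4)
Op 2: place WK@(1,2)
Op 3: place BK@(2,1)
Op 4: place WN@(4,4)
Op 5: place WQ@(3,0)
Op 6: place WQ@(2,3)
Op 7: place WQ@(1,3)
Op 8: place BR@(4,1)
Op 9: place BN@(4,0)
Per-piece attacks for B:
  BK@(2,1): attacks (2,2) (2,0) (3,1) (1,1) (3,2) (3,0) (1,2) (1,0)
  BN@(4,0): attacks (3,2) (2,1)
  BR@(4,1): attacks (4,2) (4,3) (4,4) (4,0) (3,1) (2,1) [ray(0,1) blocked at (4,4); ray(0,-1) blocked at (4,0); ray(-1,0) blocked at (2,1)]
Union (13 distinct): (1,0) (1,1) (1,2) (2,0) (2,1) (2,2) (3,0) (3,1) (3,2) (4,0) (4,2) (4,3) (4,4)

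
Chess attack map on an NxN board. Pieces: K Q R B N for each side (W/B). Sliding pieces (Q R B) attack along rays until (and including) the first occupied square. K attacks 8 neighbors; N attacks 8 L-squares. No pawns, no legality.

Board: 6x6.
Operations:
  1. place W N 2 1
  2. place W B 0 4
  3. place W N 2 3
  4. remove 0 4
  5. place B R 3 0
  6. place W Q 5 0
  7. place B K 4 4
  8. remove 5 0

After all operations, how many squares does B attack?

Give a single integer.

Op 1: place WN@(2,1)
Op 2: place WB@(0,4)
Op 3: place WN@(2,3)
Op 4: remove (0,4)
Op 5: place BR@(3,0)
Op 6: place WQ@(5,0)
Op 7: place BK@(4,4)
Op 8: remove (5,0)
Per-piece attacks for B:
  BR@(3,0): attacks (3,1) (3,2) (3,3) (3,4) (3,5) (4,0) (5,0) (2,0) (1,0) (0,0)
  BK@(4,4): attacks (4,5) (4,3) (5,4) (3,4) (5,5) (5,3) (3,5) (3,3)
Union (15 distinct): (0,0) (1,0) (2,0) (3,1) (3,2) (3,3) (3,4) (3,5) (4,0) (4,3) (4,5) (5,0) (5,3) (5,4) (5,5)

Answer: 15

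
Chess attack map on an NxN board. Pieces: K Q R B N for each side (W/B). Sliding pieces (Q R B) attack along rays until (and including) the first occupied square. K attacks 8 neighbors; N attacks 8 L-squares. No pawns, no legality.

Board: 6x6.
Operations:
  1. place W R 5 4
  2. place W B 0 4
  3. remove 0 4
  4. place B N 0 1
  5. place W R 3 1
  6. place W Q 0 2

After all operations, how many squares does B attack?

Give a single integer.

Op 1: place WR@(5,4)
Op 2: place WB@(0,4)
Op 3: remove (0,4)
Op 4: place BN@(0,1)
Op 5: place WR@(3,1)
Op 6: place WQ@(0,2)
Per-piece attacks for B:
  BN@(0,1): attacks (1,3) (2,2) (2,0)
Union (3 distinct): (1,3) (2,0) (2,2)

Answer: 3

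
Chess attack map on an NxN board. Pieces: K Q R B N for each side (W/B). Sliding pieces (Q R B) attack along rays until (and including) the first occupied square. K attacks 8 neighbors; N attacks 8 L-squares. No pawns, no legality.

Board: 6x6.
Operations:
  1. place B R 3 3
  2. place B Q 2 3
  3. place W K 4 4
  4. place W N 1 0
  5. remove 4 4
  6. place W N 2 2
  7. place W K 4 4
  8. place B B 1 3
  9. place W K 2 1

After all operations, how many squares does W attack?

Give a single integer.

Op 1: place BR@(3,3)
Op 2: place BQ@(2,3)
Op 3: place WK@(4,4)
Op 4: place WN@(1,0)
Op 5: remove (4,4)
Op 6: place WN@(2,2)
Op 7: place WK@(4,4)
Op 8: place BB@(1,3)
Op 9: place WK@(2,1)
Per-piece attacks for W:
  WN@(1,0): attacks (2,2) (3,1) (0,2)
  WK@(2,1): attacks (2,2) (2,0) (3,1) (1,1) (3,2) (3,0) (1,2) (1,0)
  WN@(2,2): attacks (3,4) (4,3) (1,4) (0,3) (3,0) (4,1) (1,0) (0,1)
  WK@(4,4): attacks (4,5) (4,3) (5,4) (3,4) (5,5) (5,3) (3,5) (3,3)
Union (21 distinct): (0,1) (0,2) (0,3) (1,0) (1,1) (1,2) (1,4) (2,0) (2,2) (3,0) (3,1) (3,2) (3,3) (3,4) (3,5) (4,1) (4,3) (4,5) (5,3) (5,4) (5,5)

Answer: 21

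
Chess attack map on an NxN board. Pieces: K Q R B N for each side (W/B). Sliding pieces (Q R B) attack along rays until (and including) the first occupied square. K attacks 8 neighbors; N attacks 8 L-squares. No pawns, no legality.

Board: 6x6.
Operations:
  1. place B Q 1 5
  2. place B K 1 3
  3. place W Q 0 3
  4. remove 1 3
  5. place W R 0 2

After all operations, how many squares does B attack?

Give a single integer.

Op 1: place BQ@(1,5)
Op 2: place BK@(1,3)
Op 3: place WQ@(0,3)
Op 4: remove (1,3)
Op 5: place WR@(0,2)
Per-piece attacks for B:
  BQ@(1,5): attacks (1,4) (1,3) (1,2) (1,1) (1,0) (2,5) (3,5) (4,5) (5,5) (0,5) (2,4) (3,3) (4,2) (5,1) (0,4)
Union (15 distinct): (0,4) (0,5) (1,0) (1,1) (1,2) (1,3) (1,4) (2,4) (2,5) (3,3) (3,5) (4,2) (4,5) (5,1) (5,5)

Answer: 15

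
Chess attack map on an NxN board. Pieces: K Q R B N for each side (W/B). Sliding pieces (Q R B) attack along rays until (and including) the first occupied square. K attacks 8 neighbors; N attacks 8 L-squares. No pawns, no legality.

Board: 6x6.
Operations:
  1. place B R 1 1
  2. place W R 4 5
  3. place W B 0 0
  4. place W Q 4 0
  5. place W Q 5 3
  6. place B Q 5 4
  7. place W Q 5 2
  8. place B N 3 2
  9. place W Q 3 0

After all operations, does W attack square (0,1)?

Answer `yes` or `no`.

Op 1: place BR@(1,1)
Op 2: place WR@(4,5)
Op 3: place WB@(0,0)
Op 4: place WQ@(4,0)
Op 5: place WQ@(5,3)
Op 6: place BQ@(5,4)
Op 7: place WQ@(5,2)
Op 8: place BN@(3,2)
Op 9: place WQ@(3,0)
Per-piece attacks for W:
  WB@(0,0): attacks (1,1) [ray(1,1) blocked at (1,1)]
  WQ@(3,0): attacks (3,1) (3,2) (4,0) (2,0) (1,0) (0,0) (4,1) (5,2) (2,1) (1,2) (0,3) [ray(0,1) blocked at (3,2); ray(1,0) blocked at (4,0); ray(-1,0) blocked at (0,0); ray(1,1) blocked at (5,2)]
  WQ@(4,0): attacks (4,1) (4,2) (4,3) (4,4) (4,5) (5,0) (3,0) (5,1) (3,1) (2,2) (1,3) (0,4) [ray(0,1) blocked at (4,5); ray(-1,0) blocked at (3,0)]
  WR@(4,5): attacks (4,4) (4,3) (4,2) (4,1) (4,0) (5,5) (3,5) (2,5) (1,5) (0,5) [ray(0,-1) blocked at (4,0)]
  WQ@(5,2): attacks (5,3) (5,1) (5,0) (4,2) (3,2) (4,3) (3,4) (2,5) (4,1) (3,0) [ray(0,1) blocked at (5,3); ray(-1,0) blocked at (3,2); ray(-1,-1) blocked at (3,0)]
  WQ@(5,3): attacks (5,4) (5,2) (4,3) (3,3) (2,3) (1,3) (0,3) (4,4) (3,5) (4,2) (3,1) (2,0) [ray(0,1) blocked at (5,4); ray(0,-1) blocked at (5,2)]
W attacks (0,1): no

Answer: no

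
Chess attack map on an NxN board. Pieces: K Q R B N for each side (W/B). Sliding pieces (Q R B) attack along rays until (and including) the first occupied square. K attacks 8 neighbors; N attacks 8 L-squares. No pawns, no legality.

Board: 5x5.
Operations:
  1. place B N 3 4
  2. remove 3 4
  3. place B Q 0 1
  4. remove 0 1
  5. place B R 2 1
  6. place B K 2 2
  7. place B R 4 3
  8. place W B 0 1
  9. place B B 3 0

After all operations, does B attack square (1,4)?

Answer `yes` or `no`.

Answer: no

Derivation:
Op 1: place BN@(3,4)
Op 2: remove (3,4)
Op 3: place BQ@(0,1)
Op 4: remove (0,1)
Op 5: place BR@(2,1)
Op 6: place BK@(2,2)
Op 7: place BR@(4,3)
Op 8: place WB@(0,1)
Op 9: place BB@(3,0)
Per-piece attacks for B:
  BR@(2,1): attacks (2,2) (2,0) (3,1) (4,1) (1,1) (0,1) [ray(0,1) blocked at (2,2); ray(-1,0) blocked at (0,1)]
  BK@(2,2): attacks (2,3) (2,1) (3,2) (1,2) (3,3) (3,1) (1,3) (1,1)
  BB@(3,0): attacks (4,1) (2,1) [ray(-1,1) blocked at (2,1)]
  BR@(4,3): attacks (4,4) (4,2) (4,1) (4,0) (3,3) (2,3) (1,3) (0,3)
B attacks (1,4): no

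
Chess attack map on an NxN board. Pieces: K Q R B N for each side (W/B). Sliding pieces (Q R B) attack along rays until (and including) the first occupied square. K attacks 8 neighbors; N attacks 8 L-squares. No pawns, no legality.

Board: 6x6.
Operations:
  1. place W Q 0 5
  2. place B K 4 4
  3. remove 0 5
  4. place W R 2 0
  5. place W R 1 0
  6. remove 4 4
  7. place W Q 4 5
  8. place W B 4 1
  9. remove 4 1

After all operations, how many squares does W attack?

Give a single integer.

Op 1: place WQ@(0,5)
Op 2: place BK@(4,4)
Op 3: remove (0,5)
Op 4: place WR@(2,0)
Op 5: place WR@(1,0)
Op 6: remove (4,4)
Op 7: place WQ@(4,5)
Op 8: place WB@(4,1)
Op 9: remove (4,1)
Per-piece attacks for W:
  WR@(1,0): attacks (1,1) (1,2) (1,3) (1,4) (1,5) (2,0) (0,0) [ray(1,0) blocked at (2,0)]
  WR@(2,0): attacks (2,1) (2,2) (2,3) (2,4) (2,5) (3,0) (4,0) (5,0) (1,0) [ray(-1,0) blocked at (1,0)]
  WQ@(4,5): attacks (4,4) (4,3) (4,2) (4,1) (4,0) (5,5) (3,5) (2,5) (1,5) (0,5) (5,4) (3,4) (2,3) (1,2) (0,1)
Union (26 distinct): (0,0) (0,1) (0,5) (1,0) (1,1) (1,2) (1,3) (1,4) (1,5) (2,0) (2,1) (2,2) (2,3) (2,4) (2,5) (3,0) (3,4) (3,5) (4,0) (4,1) (4,2) (4,3) (4,4) (5,0) (5,4) (5,5)

Answer: 26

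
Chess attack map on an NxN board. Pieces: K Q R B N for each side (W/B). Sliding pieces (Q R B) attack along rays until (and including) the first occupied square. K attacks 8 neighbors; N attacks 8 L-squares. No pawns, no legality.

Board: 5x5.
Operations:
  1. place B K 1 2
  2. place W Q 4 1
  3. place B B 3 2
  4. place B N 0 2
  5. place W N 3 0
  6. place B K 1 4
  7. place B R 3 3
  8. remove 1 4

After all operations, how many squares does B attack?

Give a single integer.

Answer: 14

Derivation:
Op 1: place BK@(1,2)
Op 2: place WQ@(4,1)
Op 3: place BB@(3,2)
Op 4: place BN@(0,2)
Op 5: place WN@(3,0)
Op 6: place BK@(1,4)
Op 7: place BR@(3,3)
Op 8: remove (1,4)
Per-piece attacks for B:
  BN@(0,2): attacks (1,4) (2,3) (1,0) (2,1)
  BK@(1,2): attacks (1,3) (1,1) (2,2) (0,2) (2,3) (2,1) (0,3) (0,1)
  BB@(3,2): attacks (4,3) (4,1) (2,3) (1,4) (2,1) (1,0) [ray(1,-1) blocked at (4,1)]
  BR@(3,3): attacks (3,4) (3,2) (4,3) (2,3) (1,3) (0,3) [ray(0,-1) blocked at (3,2)]
Union (14 distinct): (0,1) (0,2) (0,3) (1,0) (1,1) (1,3) (1,4) (2,1) (2,2) (2,3) (3,2) (3,4) (4,1) (4,3)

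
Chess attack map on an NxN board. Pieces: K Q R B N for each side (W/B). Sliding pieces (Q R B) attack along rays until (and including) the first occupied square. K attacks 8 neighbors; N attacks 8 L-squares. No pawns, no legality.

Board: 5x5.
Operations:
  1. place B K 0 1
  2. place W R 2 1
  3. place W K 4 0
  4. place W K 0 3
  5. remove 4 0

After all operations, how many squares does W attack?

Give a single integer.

Answer: 13

Derivation:
Op 1: place BK@(0,1)
Op 2: place WR@(2,1)
Op 3: place WK@(4,0)
Op 4: place WK@(0,3)
Op 5: remove (4,0)
Per-piece attacks for W:
  WK@(0,3): attacks (0,4) (0,2) (1,3) (1,4) (1,2)
  WR@(2,1): attacks (2,2) (2,3) (2,4) (2,0) (3,1) (4,1) (1,1) (0,1) [ray(-1,0) blocked at (0,1)]
Union (13 distinct): (0,1) (0,2) (0,4) (1,1) (1,2) (1,3) (1,4) (2,0) (2,2) (2,3) (2,4) (3,1) (4,1)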